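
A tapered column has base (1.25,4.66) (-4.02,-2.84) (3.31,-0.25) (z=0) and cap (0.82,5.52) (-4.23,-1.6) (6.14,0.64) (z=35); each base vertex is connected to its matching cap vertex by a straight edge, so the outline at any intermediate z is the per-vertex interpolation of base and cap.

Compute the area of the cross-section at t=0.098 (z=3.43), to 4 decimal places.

Area at t=0.098: 21.7559

Cross-section at t=0.098: each vertex is (1-t)·p0[i] + t·p1[i].
  v1: (1-0.098)·(1.25,4.66) + 0.098·(0.82,5.52) = (1.2079,4.7443)
  v2: (1-0.098)·(-4.02,-2.84) + 0.098·(-4.23,-1.6) = (-4.0406,-2.7185)
  v3: (1-0.098)·(3.31,-0.25) + 0.098·(6.14,0.64) = (3.5873,-0.1628)
Shoelace sum Σ(x_i·y_{i+1} − x_{i+1}·y_i):
  i=1: 1.2079·-2.7185 − -4.0406·4.7443 = +15.8861 (running +15.8861)
  i=2: -4.0406·-0.1628 − 3.5873·-2.7185 = +10.4098 (running +26.2959)
  i=3: 3.5873·4.7443 − 1.2079·-0.1628 = +17.2160 (running +43.5119)
Area = |Σ|/2 = |43.5119|/2 = 21.7559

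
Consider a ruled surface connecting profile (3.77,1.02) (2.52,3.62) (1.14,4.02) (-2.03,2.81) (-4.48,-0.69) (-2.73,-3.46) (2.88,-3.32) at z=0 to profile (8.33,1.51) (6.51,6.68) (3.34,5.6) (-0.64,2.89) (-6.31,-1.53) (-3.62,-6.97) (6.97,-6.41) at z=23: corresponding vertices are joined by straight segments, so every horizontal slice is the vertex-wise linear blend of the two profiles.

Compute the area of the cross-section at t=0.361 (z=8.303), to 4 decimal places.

Cross-section at t=0.361: each vertex is (1-t)·p0[i] + t·p1[i].
  v1: (1-0.361)·(3.77,1.02) + 0.361·(8.33,1.51) = (5.4162,1.1969)
  v2: (1-0.361)·(2.52,3.62) + 0.361·(6.51,6.68) = (3.9604,4.7247)
  v3: (1-0.361)·(1.14,4.02) + 0.361·(3.34,5.6) = (1.9342,4.5904)
  v4: (1-0.361)·(-2.03,2.81) + 0.361·(-0.64,2.89) = (-1.5282,2.8389)
  v5: (1-0.361)·(-4.48,-0.69) + 0.361·(-6.31,-1.53) = (-5.1406,-0.9932)
  v6: (1-0.361)·(-2.73,-3.46) + 0.361·(-3.62,-6.97) = (-3.0513,-4.7271)
  v7: (1-0.361)·(2.88,-3.32) + 0.361·(6.97,-6.41) = (4.3565,-4.4355)
Shoelace sum Σ(x_i·y_{i+1} − x_{i+1}·y_i):
  i=1: 5.4162·4.7247 − 3.9604·1.1969 = +20.8494 (running +20.8494)
  i=2: 3.9604·4.5904 − 1.9342·4.7247 = +9.0413 (running +29.8906)
  i=3: 1.9342·2.8389 − -1.5282·4.5904 = +12.5060 (running +42.3966)
  i=4: -1.5282·-0.9932 − -5.1406·2.8389 = +16.1115 (running +58.5082)
  i=5: -5.1406·-4.7271 − -3.0513·-0.9932 = +21.2697 (running +79.7778)
  i=6: -3.0513·-4.4355 − 4.3565·-4.7271 = +34.1276 (running +113.9054)
  i=7: 4.3565·1.1969 − 5.4162·-4.4355 = +29.2376 (running +143.1430)
Area = |Σ|/2 = |143.1430|/2 = 71.5715

Area at t=0.361: 71.5715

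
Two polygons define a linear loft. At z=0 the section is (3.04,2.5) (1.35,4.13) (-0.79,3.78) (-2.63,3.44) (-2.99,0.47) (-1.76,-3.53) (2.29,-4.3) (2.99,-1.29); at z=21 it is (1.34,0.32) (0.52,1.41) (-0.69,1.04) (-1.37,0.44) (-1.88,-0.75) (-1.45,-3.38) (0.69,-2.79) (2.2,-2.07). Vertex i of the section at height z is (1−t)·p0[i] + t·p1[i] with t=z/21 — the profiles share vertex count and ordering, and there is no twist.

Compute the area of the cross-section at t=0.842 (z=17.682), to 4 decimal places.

Area at t=0.842: 16.4973

Cross-section at t=0.842: each vertex is (1-t)·p0[i] + t·p1[i].
  v1: (1-0.842)·(3.04,2.5) + 0.842·(1.34,0.32) = (1.6086,0.6644)
  v2: (1-0.842)·(1.35,4.13) + 0.842·(0.52,1.41) = (0.6511,1.8398)
  v3: (1-0.842)·(-0.79,3.78) + 0.842·(-0.69,1.04) = (-0.7058,1.4729)
  v4: (1-0.842)·(-2.63,3.44) + 0.842·(-1.37,0.44) = (-1.5691,0.9140)
  v5: (1-0.842)·(-2.99,0.47) + 0.842·(-1.88,-0.75) = (-2.0554,-0.5572)
  v6: (1-0.842)·(-1.76,-3.53) + 0.842·(-1.45,-3.38) = (-1.4990,-3.4037)
  v7: (1-0.842)·(2.29,-4.3) + 0.842·(0.69,-2.79) = (0.9428,-3.0286)
  v8: (1-0.842)·(2.99,-1.29) + 0.842·(2.2,-2.07) = (2.3248,-1.9468)
Shoelace sum Σ(x_i·y_{i+1} − x_{i+1}·y_i):
  i=1: 1.6086·1.8398 − 0.6511·0.6644 = +2.5268 (running +2.5268)
  i=2: 0.6511·1.4729 − -0.7058·1.8398 = +2.2576 (running +4.7844)
  i=3: -0.7058·0.9140 − -1.5691·1.4729 = +1.6660 (running +6.4504)
  i=4: -1.5691·-0.5572 − -2.0554·0.9140 = +2.7530 (running +9.2034)
  i=5: -2.0554·-3.4037 − -1.4990·-0.5572 = +6.1606 (running +15.3640)
  i=6: -1.4990·-3.0286 − 0.9428·-3.4037 = +7.7488 (running +23.1128)
  i=7: 0.9428·-1.9468 − 2.3248·-3.0286 = +5.2055 (running +28.3183)
  i=8: 2.3248·0.6644 − 1.6086·-1.9468 = +4.6763 (running +32.9945)
Area = |Σ|/2 = |32.9945|/2 = 16.4973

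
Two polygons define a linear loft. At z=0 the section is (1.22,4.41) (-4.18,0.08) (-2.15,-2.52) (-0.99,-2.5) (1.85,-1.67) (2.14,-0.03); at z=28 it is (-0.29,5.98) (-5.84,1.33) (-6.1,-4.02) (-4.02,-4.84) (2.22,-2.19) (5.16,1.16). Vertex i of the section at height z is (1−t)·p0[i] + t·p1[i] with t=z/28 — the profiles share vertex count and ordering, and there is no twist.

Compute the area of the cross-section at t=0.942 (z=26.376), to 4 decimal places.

Cross-section at t=0.942: each vertex is (1-t)·p0[i] + t·p1[i].
  v1: (1-0.942)·(1.22,4.41) + 0.942·(-0.29,5.98) = (-0.2024,5.8889)
  v2: (1-0.942)·(-4.18,0.08) + 0.942·(-5.84,1.33) = (-5.7437,1.2575)
  v3: (1-0.942)·(-2.15,-2.52) + 0.942·(-6.1,-4.02) = (-5.8709,-3.9330)
  v4: (1-0.942)·(-0.99,-2.5) + 0.942·(-4.02,-4.84) = (-3.8443,-4.7043)
  v5: (1-0.942)·(1.85,-1.67) + 0.942·(2.22,-2.19) = (2.1985,-2.1598)
  v6: (1-0.942)·(2.14,-0.03) + 0.942·(5.16,1.16) = (4.9848,1.0910)
Shoelace sum Σ(x_i·y_{i+1} − x_{i+1}·y_i):
  i=1: -0.2024·1.2575 − -5.7437·5.8889 = +33.5699 (running +33.5699)
  i=2: -5.7437·-3.9330 − -5.8709·1.2575 = +29.9727 (running +63.5426)
  i=3: -5.8709·-4.7043 − -3.8443·-3.9330 = +12.4989 (running +76.0415)
  i=4: -3.8443·-2.1598 − 2.1985·-4.7043 = +18.6455 (running +94.6870)
  i=5: 2.1985·1.0910 − 4.9848·-2.1598 = +13.1650 (running +107.8520)
  i=6: 4.9848·5.8889 − -0.2024·1.0910 = +29.5763 (running +137.4283)
Area = |Σ|/2 = |137.4283|/2 = 68.7141

Area at t=0.942: 68.7141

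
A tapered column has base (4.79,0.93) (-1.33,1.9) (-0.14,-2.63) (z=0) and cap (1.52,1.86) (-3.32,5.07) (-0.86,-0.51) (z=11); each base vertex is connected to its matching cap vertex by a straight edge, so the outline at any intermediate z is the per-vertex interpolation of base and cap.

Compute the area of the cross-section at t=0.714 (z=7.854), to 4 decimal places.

Area at t=0.714: 11.0496

Cross-section at t=0.714: each vertex is (1-t)·p0[i] + t·p1[i].
  v1: (1-0.714)·(4.79,0.93) + 0.714·(1.52,1.86) = (2.4552,1.5940)
  v2: (1-0.714)·(-1.33,1.9) + 0.714·(-3.32,5.07) = (-2.7509,4.1634)
  v3: (1-0.714)·(-0.14,-2.63) + 0.714·(-0.86,-0.51) = (-0.6541,-1.1163)
Shoelace sum Σ(x_i·y_{i+1} − x_{i+1}·y_i):
  i=1: 2.4552·4.1634 − -2.7509·1.5940 = +14.6069 (running +14.6069)
  i=2: -2.7509·-1.1163 − -0.6541·4.1634 = +5.7940 (running +20.4010)
  i=3: -0.6541·1.5940 − 2.4552·-1.1163 = +1.6982 (running +22.0992)
Area = |Σ|/2 = |22.0992|/2 = 11.0496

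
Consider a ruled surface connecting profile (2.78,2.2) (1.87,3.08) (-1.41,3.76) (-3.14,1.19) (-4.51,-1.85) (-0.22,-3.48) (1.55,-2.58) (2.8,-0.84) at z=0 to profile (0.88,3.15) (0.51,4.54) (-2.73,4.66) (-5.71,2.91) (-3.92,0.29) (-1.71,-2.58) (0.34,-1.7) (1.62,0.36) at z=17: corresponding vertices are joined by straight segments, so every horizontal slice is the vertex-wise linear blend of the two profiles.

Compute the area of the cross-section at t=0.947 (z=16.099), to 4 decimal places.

Area at t=0.947: 34.0280

Cross-section at t=0.947: each vertex is (1-t)·p0[i] + t·p1[i].
  v1: (1-0.947)·(2.78,2.2) + 0.947·(0.88,3.15) = (0.9807,3.0997)
  v2: (1-0.947)·(1.87,3.08) + 0.947·(0.51,4.54) = (0.5821,4.4626)
  v3: (1-0.947)·(-1.41,3.76) + 0.947·(-2.73,4.66) = (-2.6600,4.6123)
  v4: (1-0.947)·(-3.14,1.19) + 0.947·(-5.71,2.91) = (-5.5738,2.8188)
  v5: (1-0.947)·(-4.51,-1.85) + 0.947·(-3.92,0.29) = (-3.9513,0.1766)
  v6: (1-0.947)·(-0.22,-3.48) + 0.947·(-1.71,-2.58) = (-1.6310,-2.6277)
  v7: (1-0.947)·(1.55,-2.58) + 0.947·(0.34,-1.7) = (0.4041,-1.7466)
  v8: (1-0.947)·(2.8,-0.84) + 0.947·(1.62,0.36) = (1.6825,0.2964)
Shoelace sum Σ(x_i·y_{i+1} − x_{i+1}·y_i):
  i=1: 0.9807·4.4626 − 0.5821·3.0997 = +2.5722 (running +2.5722)
  i=2: 0.5821·4.6123 − -2.6600·4.4626 = +14.5555 (running +17.1277)
  i=3: -2.6600·2.8188 − -5.5738·4.6123 = +18.2098 (running +35.3375)
  i=4: -5.5738·0.1766 − -3.9513·2.8188 = +10.1538 (running +45.4913)
  i=5: -3.9513·-2.6277 − -1.6310·0.1766 = +10.6708 (running +56.1620)
  i=6: -1.6310·-1.7466 − 0.4041·-2.6277 = +3.9108 (running +60.0728)
  i=7: 0.4041·0.2964 − 1.6825·-1.7466 = +3.0586 (running +63.1314)
  i=8: 1.6825·3.0997 − 0.9807·0.2964 = +4.9246 (running +68.0560)
Area = |Σ|/2 = |68.0560|/2 = 34.0280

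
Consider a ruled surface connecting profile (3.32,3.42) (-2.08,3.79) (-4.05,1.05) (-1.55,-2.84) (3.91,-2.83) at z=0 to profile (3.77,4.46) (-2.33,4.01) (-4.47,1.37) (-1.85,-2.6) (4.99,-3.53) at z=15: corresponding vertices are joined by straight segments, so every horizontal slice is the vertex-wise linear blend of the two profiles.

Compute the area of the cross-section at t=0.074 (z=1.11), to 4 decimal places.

Cross-section at t=0.074: each vertex is (1-t)·p0[i] + t·p1[i].
  v1: (1-0.074)·(3.32,3.42) + 0.074·(3.77,4.46) = (3.3533,3.4970)
  v2: (1-0.074)·(-2.08,3.79) + 0.074·(-2.33,4.01) = (-2.0985,3.8063)
  v3: (1-0.074)·(-4.05,1.05) + 0.074·(-4.47,1.37) = (-4.0811,1.0737)
  v4: (1-0.074)·(-1.55,-2.84) + 0.074·(-1.85,-2.6) = (-1.5722,-2.8222)
  v5: (1-0.074)·(3.91,-2.83) + 0.074·(4.99,-3.53) = (3.9899,-2.8818)
Shoelace sum Σ(x_i·y_{i+1} − x_{i+1}·y_i):
  i=1: 3.3533·3.8063 − -2.0985·3.4970 = +20.1020 (running +20.1020)
  i=2: -2.0985·1.0737 − -4.0811·3.8063 = +13.2806 (running +33.3826)
  i=3: -4.0811·-2.8222 − -1.5722·1.0737 = +13.2058 (running +46.5884)
  i=4: -1.5722·-2.8818 − 3.9899·-2.8222 = +15.7913 (running +62.3797)
  i=5: 3.9899·3.4970 − 3.3533·-2.8818 = +23.6161 (running +85.9958)
Area = |Σ|/2 = |85.9958|/2 = 42.9979

Area at t=0.074: 42.9979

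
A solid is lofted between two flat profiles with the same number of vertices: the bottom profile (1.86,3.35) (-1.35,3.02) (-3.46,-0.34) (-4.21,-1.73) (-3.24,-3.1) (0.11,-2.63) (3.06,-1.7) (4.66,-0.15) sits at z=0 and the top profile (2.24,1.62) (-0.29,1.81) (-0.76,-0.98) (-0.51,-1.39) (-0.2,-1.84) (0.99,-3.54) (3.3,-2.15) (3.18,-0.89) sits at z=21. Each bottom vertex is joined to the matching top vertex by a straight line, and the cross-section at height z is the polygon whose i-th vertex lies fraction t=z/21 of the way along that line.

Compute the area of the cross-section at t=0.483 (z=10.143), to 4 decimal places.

Cross-section at t=0.483: each vertex is (1-t)·p0[i] + t·p1[i].
  v1: (1-0.483)·(1.86,3.35) + 0.483·(2.24,1.62) = (2.0435,2.5144)
  v2: (1-0.483)·(-1.35,3.02) + 0.483·(-0.29,1.81) = (-0.8380,2.4356)
  v3: (1-0.483)·(-3.46,-0.34) + 0.483·(-0.76,-0.98) = (-2.1559,-0.6491)
  v4: (1-0.483)·(-4.21,-1.73) + 0.483·(-0.51,-1.39) = (-2.4229,-1.5658)
  v5: (1-0.483)·(-3.24,-3.1) + 0.483·(-0.2,-1.84) = (-1.7717,-2.4914)
  v6: (1-0.483)·(0.11,-2.63) + 0.483·(0.99,-3.54) = (0.5350,-3.0695)
  v7: (1-0.483)·(3.06,-1.7) + 0.483·(3.3,-2.15) = (3.1759,-1.9173)
  v8: (1-0.483)·(4.66,-0.15) + 0.483·(3.18,-0.89) = (3.9452,-0.5074)
Shoelace sum Σ(x_i·y_{i+1} − x_{i+1}·y_i):
  i=1: 2.0435·2.4356 − -0.8380·2.5144 = +7.0843 (running +7.0843)
  i=2: -0.8380·-0.6491 − -2.1559·2.4356 = +5.7948 (running +12.8791)
  i=3: -2.1559·-1.5658 − -2.4229·-0.6491 = +1.8029 (running +14.6820)
  i=4: -2.4229·-2.4914 − -1.7717·-1.5658 = +3.2624 (running +17.9444)
  i=5: -1.7717·-3.0695 − 0.5350·-2.4914 = +6.7712 (running +24.7157)
  i=6: 0.5350·-1.9173 − 3.1759·-3.0695 = +8.7227 (running +33.4384)
  i=7: 3.1759·-0.5074 − 3.9452·-1.9173 = +5.9527 (running +39.3911)
  i=8: 3.9452·2.5144 − 2.0435·-0.5074 = +10.9567 (running +50.3478)
Area = |Σ|/2 = |50.3478|/2 = 25.1739

Area at t=0.483: 25.1739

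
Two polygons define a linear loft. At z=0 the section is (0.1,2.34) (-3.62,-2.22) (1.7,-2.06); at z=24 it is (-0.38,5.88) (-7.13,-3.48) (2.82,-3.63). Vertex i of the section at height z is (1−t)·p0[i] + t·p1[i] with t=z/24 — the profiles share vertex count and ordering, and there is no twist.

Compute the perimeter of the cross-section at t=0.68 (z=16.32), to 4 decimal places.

Perimeter at t=0.68: 26.5172

Cross-section at t=0.68: each vertex is (1-t)·p0[i] + t·p1[i].
  v1: (1-0.68)·(0.1,2.34) + 0.68·(-0.38,5.88) = (-0.2264,4.7472)
  v2: (1-0.68)·(-3.62,-2.22) + 0.68·(-7.13,-3.48) = (-6.0068,-3.0768)
  v3: (1-0.68)·(1.7,-2.06) + 0.68·(2.82,-3.63) = (2.4616,-3.1276)
Perimeter = Σ |v_{i+1} − v_i|:
  edge 1→2: √(-5.7804² + -7.8240²) = 9.7277 (running 9.7277)
  edge 2→3: √(8.4684² + -0.0508²) = 8.4686 (running 18.1962)
  edge 3→1: √(-2.6880² + 7.8748²) = 8.3209 (running 26.5172)
Perimeter = 26.5172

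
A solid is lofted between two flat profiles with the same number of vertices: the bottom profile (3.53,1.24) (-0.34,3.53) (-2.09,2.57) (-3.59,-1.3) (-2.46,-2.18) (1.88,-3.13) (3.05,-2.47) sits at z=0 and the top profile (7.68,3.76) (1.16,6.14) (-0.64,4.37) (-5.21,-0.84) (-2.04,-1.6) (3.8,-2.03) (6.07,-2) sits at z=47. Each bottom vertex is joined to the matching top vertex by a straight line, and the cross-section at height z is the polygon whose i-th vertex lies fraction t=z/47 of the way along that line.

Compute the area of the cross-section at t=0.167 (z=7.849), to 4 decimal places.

Cross-section at t=0.167: each vertex is (1-t)·p0[i] + t·p1[i].
  v1: (1-0.167)·(3.53,1.24) + 0.167·(7.68,3.76) = (4.2230,1.6608)
  v2: (1-0.167)·(-0.34,3.53) + 0.167·(1.16,6.14) = (-0.0895,3.9659)
  v3: (1-0.167)·(-2.09,2.57) + 0.167·(-0.64,4.37) = (-1.8478,2.8706)
  v4: (1-0.167)·(-3.59,-1.3) + 0.167·(-5.21,-0.84) = (-3.8605,-1.2232)
  v5: (1-0.167)·(-2.46,-2.18) + 0.167·(-2.04,-1.6) = (-2.3899,-2.0831)
  v6: (1-0.167)·(1.88,-3.13) + 0.167·(3.8,-2.03) = (2.2006,-2.9463)
  v7: (1-0.167)·(3.05,-2.47) + 0.167·(6.07,-2) = (3.5543,-2.3915)
Shoelace sum Σ(x_i·y_{i+1} − x_{i+1}·y_i):
  i=1: 4.2230·3.9659 − -0.0895·1.6608 = +16.8967 (running +16.8967)
  i=2: -0.0895·2.8706 − -1.8478·3.9659 = +7.0714 (running +23.9681)
  i=3: -1.8478·-1.2232 − -3.8605·2.8706 = +13.3423 (running +37.3104)
  i=4: -3.8605·-2.0831 − -2.3899·-1.2232 = +5.1188 (running +42.4293)
  i=5: -2.3899·-2.9463 − 2.2006·-2.0831 = +11.6255 (running +54.0547)
  i=6: 2.2006·-2.3915 − 3.5543·-2.9463 = +5.2093 (running +59.2640)
  i=7: 3.5543·1.6608 − 4.2230·-2.3915 = +16.0027 (running +75.2667)
Area = |Σ|/2 = |75.2667|/2 = 37.6334

Area at t=0.167: 37.6334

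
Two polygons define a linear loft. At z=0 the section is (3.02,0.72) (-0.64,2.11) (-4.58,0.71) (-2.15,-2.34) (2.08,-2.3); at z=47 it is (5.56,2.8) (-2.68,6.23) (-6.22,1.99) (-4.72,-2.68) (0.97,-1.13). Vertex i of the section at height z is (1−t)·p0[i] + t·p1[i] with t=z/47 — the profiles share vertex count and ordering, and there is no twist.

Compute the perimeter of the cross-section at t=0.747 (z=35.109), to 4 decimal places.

Perimeter at t=0.747: 27.9790

Cross-section at t=0.747: each vertex is (1-t)·p0[i] + t·p1[i].
  v1: (1-0.747)·(3.02,0.72) + 0.747·(5.56,2.8) = (4.9174,2.2738)
  v2: (1-0.747)·(-0.64,2.11) + 0.747·(-2.68,6.23) = (-2.1639,5.1876)
  v3: (1-0.747)·(-4.58,0.71) + 0.747·(-6.22,1.99) = (-5.8051,1.6662)
  v4: (1-0.747)·(-2.15,-2.34) + 0.747·(-4.72,-2.68) = (-4.0698,-2.5940)
  v5: (1-0.747)·(2.08,-2.3) + 0.747·(0.97,-1.13) = (1.2508,-1.4260)
Perimeter = Σ |v_{i+1} − v_i|:
  edge 1→2: √(-7.0813² + 2.9139²) = 7.6573 (running 7.6573)
  edge 2→3: √(-3.6412² + -3.5215²) = 5.0655 (running 12.7228)
  edge 3→4: √(1.7353² + -4.2601²) = 4.6000 (running 17.3228)
  edge 4→5: √(5.3206² + 1.1680²) = 5.4473 (running 22.7701)
  edge 5→1: √(3.6665² + 3.6998²) = 5.2088 (running 27.9790)
Perimeter = 27.9790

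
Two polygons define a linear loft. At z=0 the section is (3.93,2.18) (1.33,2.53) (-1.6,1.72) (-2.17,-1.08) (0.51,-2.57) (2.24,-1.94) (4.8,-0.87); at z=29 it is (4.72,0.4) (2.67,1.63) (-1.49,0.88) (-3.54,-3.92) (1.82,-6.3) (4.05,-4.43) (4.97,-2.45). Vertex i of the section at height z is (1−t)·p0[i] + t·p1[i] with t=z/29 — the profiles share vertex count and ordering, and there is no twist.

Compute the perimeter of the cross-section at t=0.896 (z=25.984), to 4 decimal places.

Cross-section at t=0.896: each vertex is (1-t)·p0[i] + t·p1[i].
  v1: (1-0.896)·(3.93,2.18) + 0.896·(4.72,0.4) = (4.6378,0.5851)
  v2: (1-0.896)·(1.33,2.53) + 0.896·(2.67,1.63) = (2.5306,1.7236)
  v3: (1-0.896)·(-1.6,1.72) + 0.896·(-1.49,0.88) = (-1.5014,0.9674)
  v4: (1-0.896)·(-2.17,-1.08) + 0.896·(-3.54,-3.92) = (-3.3975,-3.6246)
  v5: (1-0.896)·(0.51,-2.57) + 0.896·(1.82,-6.3) = (1.6838,-5.9121)
  v6: (1-0.896)·(2.24,-1.94) + 0.896·(4.05,-4.43) = (3.8618,-4.1710)
  v7: (1-0.896)·(4.8,-0.87) + 0.896·(4.97,-2.45) = (4.9523,-2.2857)
Perimeter = Σ |v_{i+1} − v_i|:
  edge 1→2: √(-2.1072² + 1.1385²) = 2.3951 (running 2.3951)
  edge 2→3: √(-4.0321² + -0.7562²) = 4.1024 (running 6.4975)
  edge 3→4: √(-1.8961² + -4.5920²) = 4.9681 (running 11.4655)
  edge 4→5: √(5.0813² + -2.2874²) = 5.5724 (running 17.0379)
  edge 5→6: √(2.1780² + 1.7410²) = 2.7884 (running 19.8263)
  edge 6→7: √(1.0906² + 1.8854²) = 2.1781 (running 22.0043)
  edge 7→1: √(-0.3145² + 2.8708²) = 2.8880 (running 24.8923)
Perimeter = 24.8923

Perimeter at t=0.896: 24.8923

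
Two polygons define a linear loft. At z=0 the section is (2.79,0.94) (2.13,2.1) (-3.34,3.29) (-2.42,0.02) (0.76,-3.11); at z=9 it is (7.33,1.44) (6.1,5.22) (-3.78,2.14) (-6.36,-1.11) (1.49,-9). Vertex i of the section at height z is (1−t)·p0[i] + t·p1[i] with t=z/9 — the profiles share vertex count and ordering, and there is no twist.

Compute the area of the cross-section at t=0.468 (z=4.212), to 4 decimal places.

Cross-section at t=0.468: each vertex is (1-t)·p0[i] + t·p1[i].
  v1: (1-0.468)·(2.79,0.94) + 0.468·(7.33,1.44) = (4.9147,1.1740)
  v2: (1-0.468)·(2.13,2.1) + 0.468·(6.1,5.22) = (3.9880,3.5602)
  v3: (1-0.468)·(-3.34,3.29) + 0.468·(-3.78,2.14) = (-3.5459,2.7518)
  v4: (1-0.468)·(-2.42,0.02) + 0.468·(-6.36,-1.11) = (-4.2639,-0.5088)
  v5: (1-0.468)·(0.76,-3.11) + 0.468·(1.49,-9) = (1.1016,-5.8665)
Shoelace sum Σ(x_i·y_{i+1} − x_{i+1}·y_i):
  i=1: 4.9147·3.5602 − 3.9880·1.1740 = +12.8153 (running +12.8153)
  i=2: 3.9880·2.7518 − -3.5459·3.5602 = +23.5981 (running +36.4134)
  i=3: -3.5459·-0.5088 − -4.2639·2.7518 = +13.5378 (running +49.9512)
  i=4: -4.2639·-5.8665 − 1.1016·-0.5088 = +25.5749 (running +75.5261)
  i=5: 1.1016·1.1740 − 4.9147·-5.8665 = +30.1256 (running +105.6518)
Area = |Σ|/2 = |105.6518|/2 = 52.8259

Area at t=0.468: 52.8259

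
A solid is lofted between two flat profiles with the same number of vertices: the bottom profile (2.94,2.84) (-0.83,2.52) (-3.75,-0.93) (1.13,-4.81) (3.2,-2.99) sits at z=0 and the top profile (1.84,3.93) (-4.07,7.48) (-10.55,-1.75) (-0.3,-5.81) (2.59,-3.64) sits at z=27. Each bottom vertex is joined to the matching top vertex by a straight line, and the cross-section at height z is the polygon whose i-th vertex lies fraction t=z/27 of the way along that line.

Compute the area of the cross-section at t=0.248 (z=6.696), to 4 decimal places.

Cross-section at t=0.248: each vertex is (1-t)·p0[i] + t·p1[i].
  v1: (1-0.248)·(2.94,2.84) + 0.248·(1.84,3.93) = (2.6672,3.1103)
  v2: (1-0.248)·(-0.83,2.52) + 0.248·(-4.07,7.48) = (-1.6335,3.7501)
  v3: (1-0.248)·(-3.75,-0.93) + 0.248·(-10.55,-1.75) = (-5.4364,-1.1334)
  v4: (1-0.248)·(1.13,-4.81) + 0.248·(-0.3,-5.81) = (0.7754,-5.0580)
  v5: (1-0.248)·(3.2,-2.99) + 0.248·(2.59,-3.64) = (3.0487,-3.1512)
Shoelace sum Σ(x_i·y_{i+1} − x_{i+1}·y_i):
  i=1: 2.6672·3.7501 − -1.6335·3.1103 = +15.0830 (running +15.0830)
  i=2: -1.6335·-1.1334 − -5.4364·3.7501 = +22.2383 (running +37.3213)
  i=3: -5.4364·-5.0580 − 0.7754·-1.1334 = +28.3761 (running +65.6974)
  i=4: 0.7754·-3.1512 − 3.0487·-5.0580 = +12.9771 (running +78.6745)
  i=5: 3.0487·3.1103 − 2.6672·-3.1512 = +17.8874 (running +96.5618)
Area = |Σ|/2 = |96.5618|/2 = 48.2809

Area at t=0.248: 48.2809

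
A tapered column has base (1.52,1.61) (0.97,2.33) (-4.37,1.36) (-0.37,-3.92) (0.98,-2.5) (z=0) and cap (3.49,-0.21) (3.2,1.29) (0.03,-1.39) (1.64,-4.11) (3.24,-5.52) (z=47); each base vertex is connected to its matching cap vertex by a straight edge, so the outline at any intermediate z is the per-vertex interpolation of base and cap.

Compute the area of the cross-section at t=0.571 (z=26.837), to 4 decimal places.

Area at t=0.571: 16.0209

Cross-section at t=0.571: each vertex is (1-t)·p0[i] + t·p1[i].
  v1: (1-0.571)·(1.52,1.61) + 0.571·(3.49,-0.21) = (2.6449,0.5708)
  v2: (1-0.571)·(0.97,2.33) + 0.571·(3.2,1.29) = (2.2433,1.7362)
  v3: (1-0.571)·(-4.37,1.36) + 0.571·(0.03,-1.39) = (-1.8576,-0.2102)
  v4: (1-0.571)·(-0.37,-3.92) + 0.571·(1.64,-4.11) = (0.7777,-4.0285)
  v5: (1-0.571)·(0.98,-2.5) + 0.571·(3.24,-5.52) = (2.2705,-4.2244)
Shoelace sum Σ(x_i·y_{i+1} − x_{i+1}·y_i):
  i=1: 2.6449·1.7362 − 2.2433·0.5708 = +3.3115 (running +3.3115)
  i=2: 2.2433·-0.2102 − -1.8576·1.7362 = +2.7534 (running +6.0649)
  i=3: -1.8576·-4.0285 − 0.7777·-0.2102 = +7.6468 (running +13.7117)
  i=4: 0.7777·-4.2244 − 2.2705·-4.0285 = +5.8612 (running +19.5729)
  i=5: 2.2705·0.5708 − 2.6449·-4.2244 = +12.4690 (running +32.0419)
Area = |Σ|/2 = |32.0419|/2 = 16.0209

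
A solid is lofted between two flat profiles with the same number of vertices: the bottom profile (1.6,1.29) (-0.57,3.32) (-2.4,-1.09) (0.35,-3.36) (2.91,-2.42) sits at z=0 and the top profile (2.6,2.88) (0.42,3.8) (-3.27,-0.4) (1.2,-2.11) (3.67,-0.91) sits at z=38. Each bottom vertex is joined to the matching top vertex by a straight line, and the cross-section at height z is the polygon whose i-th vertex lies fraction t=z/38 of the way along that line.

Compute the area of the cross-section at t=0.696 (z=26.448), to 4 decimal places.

Cross-section at t=0.696: each vertex is (1-t)·p0[i] + t·p1[i].
  v1: (1-0.696)·(1.6,1.29) + 0.696·(2.6,2.88) = (2.2960,2.3966)
  v2: (1-0.696)·(-0.57,3.32) + 0.696·(0.42,3.8) = (0.1190,3.6541)
  v3: (1-0.696)·(-2.4,-1.09) + 0.696·(-3.27,-0.4) = (-3.0055,-0.6098)
  v4: (1-0.696)·(0.35,-3.36) + 0.696·(1.2,-2.11) = (0.9416,-2.4900)
  v5: (1-0.696)·(2.91,-2.42) + 0.696·(3.67,-0.91) = (3.4390,-1.3690)
Shoelace sum Σ(x_i·y_{i+1} − x_{i+1}·y_i):
  i=1: 2.2960·3.6541 − 0.1190·2.3966 = +8.1045 (running +8.1045)
  i=2: 0.1190·-0.6098 − -3.0055·3.6541 = +10.9098 (running +19.0143)
  i=3: -3.0055·-2.4900 − 0.9416·-0.6098 = +8.0579 (running +27.0722)
  i=4: 0.9416·-1.3690 − 3.4390·-2.4900 = +7.2739 (running +34.3461)
  i=5: 3.4390·2.3966 − 2.2960·-1.3690 = +11.3853 (running +45.7314)
Area = |Σ|/2 = |45.7314|/2 = 22.8657

Area at t=0.696: 22.8657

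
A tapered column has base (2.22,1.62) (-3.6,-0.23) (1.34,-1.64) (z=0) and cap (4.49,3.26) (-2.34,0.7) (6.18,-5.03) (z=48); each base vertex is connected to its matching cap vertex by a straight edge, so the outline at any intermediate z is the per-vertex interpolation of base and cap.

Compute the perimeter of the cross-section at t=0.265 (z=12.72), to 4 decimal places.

Perimeter at t=0.265: 17.4361

Cross-section at t=0.265: each vertex is (1-t)·p0[i] + t·p1[i].
  v1: (1-0.265)·(2.22,1.62) + 0.265·(4.49,3.26) = (2.8216,2.0546)
  v2: (1-0.265)·(-3.6,-0.23) + 0.265·(-2.34,0.7) = (-3.2661,0.0164)
  v3: (1-0.265)·(1.34,-1.64) + 0.265·(6.18,-5.03) = (2.6226,-2.5383)
Perimeter = Σ |v_{i+1} − v_i|:
  edge 1→2: √(-6.0877² + -2.0382²) = 6.4198 (running 6.4198)
  edge 2→3: √(5.8887² + -2.5548²) = 6.4190 (running 12.8388)
  edge 3→1: √(0.1990² + 4.5930²) = 4.5973 (running 17.4361)
Perimeter = 17.4361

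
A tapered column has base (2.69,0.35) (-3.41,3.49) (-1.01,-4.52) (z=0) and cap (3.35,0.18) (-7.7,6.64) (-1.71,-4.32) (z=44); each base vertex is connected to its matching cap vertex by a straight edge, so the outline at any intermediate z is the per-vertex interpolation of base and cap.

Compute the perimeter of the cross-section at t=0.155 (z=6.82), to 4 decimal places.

Cross-section at t=0.155: each vertex is (1-t)·p0[i] + t·p1[i].
  v1: (1-0.155)·(2.69,0.35) + 0.155·(3.35,0.18) = (2.7923,0.3236)
  v2: (1-0.155)·(-3.41,3.49) + 0.155·(-7.7,6.64) = (-4.0750,3.9783)
  v3: (1-0.155)·(-1.01,-4.52) + 0.155·(-1.71,-4.32) = (-1.1185,-4.4890)
Perimeter = Σ |v_{i+1} − v_i|:
  edge 1→2: √(-6.8673² + 3.6546²) = 7.7792 (running 7.7792)
  edge 2→3: √(2.9565² + -8.4672²) = 8.9686 (running 16.7477)
  edge 3→1: √(3.9108² + 4.8126²) = 6.2013 (running 22.9490)
Perimeter = 22.9490

Perimeter at t=0.155: 22.9490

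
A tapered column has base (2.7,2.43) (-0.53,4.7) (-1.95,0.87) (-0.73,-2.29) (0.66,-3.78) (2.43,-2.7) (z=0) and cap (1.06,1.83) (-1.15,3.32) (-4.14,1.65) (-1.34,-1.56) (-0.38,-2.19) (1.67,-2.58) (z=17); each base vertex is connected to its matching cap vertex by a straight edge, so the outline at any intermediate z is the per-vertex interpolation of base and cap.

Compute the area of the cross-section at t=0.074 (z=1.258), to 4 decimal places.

Cross-section at t=0.074: each vertex is (1-t)·p0[i] + t·p1[i].
  v1: (1-0.074)·(2.7,2.43) + 0.074·(1.06,1.83) = (2.5786,2.3856)
  v2: (1-0.074)·(-0.53,4.7) + 0.074·(-1.15,3.32) = (-0.5759,4.5979)
  v3: (1-0.074)·(-1.95,0.87) + 0.074·(-4.14,1.65) = (-2.1121,0.9277)
  v4: (1-0.074)·(-0.73,-2.29) + 0.074·(-1.34,-1.56) = (-0.7751,-2.2360)
  v5: (1-0.074)·(0.66,-3.78) + 0.074·(-0.38,-2.19) = (0.5830,-3.6623)
  v6: (1-0.074)·(2.43,-2.7) + 0.074·(1.67,-2.58) = (2.3738,-2.6911)
Shoelace sum Σ(x_i·y_{i+1} − x_{i+1}·y_i):
  i=1: 2.5786·4.5979 − -0.5759·2.3856 = +13.2301 (running +13.2301)
  i=2: -0.5759·0.9277 − -2.1121·4.5979 = +9.1767 (running +22.4068)
  i=3: -2.1121·-2.2360 − -0.7751·0.9277 = +5.4416 (running +27.8485)
  i=4: -0.7751·-3.6623 − 0.5830·-2.2360 = +4.1425 (running +31.9910)
  i=5: 0.5830·-2.6911 − 2.3738·-3.6623 = +7.1245 (running +39.1155)
  i=6: 2.3738·2.3856 − 2.5786·-2.6911 = +12.6023 (running +51.7177)
Area = |Σ|/2 = |51.7177|/2 = 25.8589

Area at t=0.074: 25.8589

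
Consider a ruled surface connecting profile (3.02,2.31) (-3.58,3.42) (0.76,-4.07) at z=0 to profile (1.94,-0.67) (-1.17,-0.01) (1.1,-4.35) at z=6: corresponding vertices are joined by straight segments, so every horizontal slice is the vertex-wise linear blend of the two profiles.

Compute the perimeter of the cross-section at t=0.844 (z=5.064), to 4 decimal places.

Cross-section at t=0.844: each vertex is (1-t)·p0[i] + t·p1[i].
  v1: (1-0.844)·(3.02,2.31) + 0.844·(1.94,-0.67) = (2.1085,-0.2051)
  v2: (1-0.844)·(-3.58,3.42) + 0.844·(-1.17,-0.01) = (-1.5460,0.5251)
  v3: (1-0.844)·(0.76,-4.07) + 0.844·(1.1,-4.35) = (1.0470,-4.3063)
Perimeter = Σ |v_{i+1} − v_i|:
  edge 1→2: √(-3.6544² + 0.7302²) = 3.7267 (running 3.7267)
  edge 2→3: √(2.5929² + -4.8314²) = 5.4832 (running 9.2099)
  edge 3→1: √(1.0615² + 4.1012²) = 4.2364 (running 13.4462)
Perimeter = 13.4462

Perimeter at t=0.844: 13.4462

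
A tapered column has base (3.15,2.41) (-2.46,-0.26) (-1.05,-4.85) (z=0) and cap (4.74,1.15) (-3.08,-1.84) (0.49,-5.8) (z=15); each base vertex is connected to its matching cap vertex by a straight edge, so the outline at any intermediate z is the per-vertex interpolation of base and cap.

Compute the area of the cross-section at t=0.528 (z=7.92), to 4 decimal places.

Area at t=0.528: 18.0462

Cross-section at t=0.528: each vertex is (1-t)·p0[i] + t·p1[i].
  v1: (1-0.528)·(3.15,2.41) + 0.528·(4.74,1.15) = (3.9895,1.7447)
  v2: (1-0.528)·(-2.46,-0.26) + 0.528·(-3.08,-1.84) = (-2.7874,-1.0942)
  v3: (1-0.528)·(-1.05,-4.85) + 0.528·(0.49,-5.8) = (-0.2369,-5.3516)
Shoelace sum Σ(x_i·y_{i+1} − x_{i+1}·y_i):
  i=1: 3.9895·-1.0942 − -2.7874·1.7447 = +0.4977 (running +0.4977)
  i=2: -2.7874·-5.3516 − -0.2369·-1.0942 = +14.6576 (running +15.1553)
  i=3: -0.2369·1.7447 − 3.9895·-5.3516 = +20.9370 (running +36.0923)
Area = |Σ|/2 = |36.0923|/2 = 18.0462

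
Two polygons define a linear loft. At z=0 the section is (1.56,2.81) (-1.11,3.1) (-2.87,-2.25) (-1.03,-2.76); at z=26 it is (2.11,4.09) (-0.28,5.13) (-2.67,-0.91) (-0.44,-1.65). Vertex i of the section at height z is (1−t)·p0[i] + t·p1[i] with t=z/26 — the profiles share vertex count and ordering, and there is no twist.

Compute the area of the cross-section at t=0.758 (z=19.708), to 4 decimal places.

Area at t=0.758: 15.1388

Cross-section at t=0.758: each vertex is (1-t)·p0[i] + t·p1[i].
  v1: (1-0.758)·(1.56,2.81) + 0.758·(2.11,4.09) = (1.9769,3.7802)
  v2: (1-0.758)·(-1.11,3.1) + 0.758·(-0.28,5.13) = (-0.4809,4.6387)
  v3: (1-0.758)·(-2.87,-2.25) + 0.758·(-2.67,-0.91) = (-2.7184,-1.2343)
  v4: (1-0.758)·(-1.03,-2.76) + 0.758·(-0.44,-1.65) = (-0.5828,-1.9186)
Shoelace sum Σ(x_i·y_{i+1} − x_{i+1}·y_i):
  i=1: 1.9769·4.6387 − -0.4809·3.7802 = +10.9881 (running +10.9881)
  i=2: -0.4809·-1.2343 − -2.7184·4.6387 = +13.2035 (running +24.1916)
  i=3: -2.7184·-1.9186 − -0.5828·-1.2343 = +4.4963 (running +28.6878)
  i=4: -0.5828·3.7802 − 1.9769·-1.9186 = +1.5899 (running +30.2777)
Area = |Σ|/2 = |30.2777|/2 = 15.1388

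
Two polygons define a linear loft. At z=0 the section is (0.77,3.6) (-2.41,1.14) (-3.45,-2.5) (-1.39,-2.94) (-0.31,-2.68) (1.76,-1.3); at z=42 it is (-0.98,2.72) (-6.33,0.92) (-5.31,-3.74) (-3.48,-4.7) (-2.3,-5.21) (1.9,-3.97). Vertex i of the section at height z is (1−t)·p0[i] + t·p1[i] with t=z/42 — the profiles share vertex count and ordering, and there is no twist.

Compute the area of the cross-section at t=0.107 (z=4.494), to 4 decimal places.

Cross-section at t=0.107: each vertex is (1-t)·p0[i] + t·p1[i].
  v1: (1-0.107)·(0.77,3.6) + 0.107·(-0.98,2.72) = (0.5828,3.5058)
  v2: (1-0.107)·(-2.41,1.14) + 0.107·(-6.33,0.92) = (-2.8294,1.1165)
  v3: (1-0.107)·(-3.45,-2.5) + 0.107·(-5.31,-3.74) = (-3.6490,-2.6327)
  v4: (1-0.107)·(-1.39,-2.94) + 0.107·(-3.48,-4.7) = (-1.6136,-3.1283)
  v5: (1-0.107)·(-0.31,-2.68) + 0.107·(-2.3,-5.21) = (-0.5229,-2.9507)
  v6: (1-0.107)·(1.76,-1.3) + 0.107·(1.9,-3.97) = (1.7750,-1.5857)
Shoelace sum Σ(x_i·y_{i+1} − x_{i+1}·y_i):
  i=1: 0.5828·1.1165 − -2.8294·3.5058 = +10.5702 (running +10.5702)
  i=2: -2.8294·-2.6327 − -3.6490·1.1165 = +11.5230 (running +22.0932)
  i=3: -3.6490·-3.1283 − -1.6136·-2.6327 = +7.1671 (running +29.2603)
  i=4: -1.6136·-2.9507 − -0.5229·-3.1283 = +3.1255 (running +32.3858)
  i=5: -0.5229·-1.5857 − 1.7750·-2.9507 = +6.0667 (running +38.4524)
  i=6: 1.7750·3.5058 − 0.5828·-1.5857 = +7.1469 (running +45.5993)
Area = |Σ|/2 = |45.5993|/2 = 22.7996

Area at t=0.107: 22.7996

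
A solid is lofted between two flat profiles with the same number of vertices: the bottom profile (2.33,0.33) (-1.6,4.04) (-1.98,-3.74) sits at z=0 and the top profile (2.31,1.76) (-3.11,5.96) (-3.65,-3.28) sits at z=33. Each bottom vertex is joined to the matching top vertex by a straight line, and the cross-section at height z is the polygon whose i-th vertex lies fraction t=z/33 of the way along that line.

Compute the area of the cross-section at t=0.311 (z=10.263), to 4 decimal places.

Cross-section at t=0.311: each vertex is (1-t)·p0[i] + t·p1[i].
  v1: (1-0.311)·(2.33,0.33) + 0.311·(2.31,1.76) = (2.3238,0.7747)
  v2: (1-0.311)·(-1.6,4.04) + 0.311·(-3.11,5.96) = (-2.0696,4.6371)
  v3: (1-0.311)·(-1.98,-3.74) + 0.311·(-3.65,-3.28) = (-2.4994,-3.5969)
Shoelace sum Σ(x_i·y_{i+1} − x_{i+1}·y_i):
  i=1: 2.3238·4.6371 − -2.0696·0.7747 = +12.3790 (running +12.3790)
  i=2: -2.0696·-3.5969 − -2.4994·4.6371 = +19.0341 (running +31.4132)
  i=3: -2.4994·0.7747 − 2.3238·-3.5969 = +6.4222 (running +37.8353)
Area = |Σ|/2 = |37.8353|/2 = 18.9177

Area at t=0.311: 18.9177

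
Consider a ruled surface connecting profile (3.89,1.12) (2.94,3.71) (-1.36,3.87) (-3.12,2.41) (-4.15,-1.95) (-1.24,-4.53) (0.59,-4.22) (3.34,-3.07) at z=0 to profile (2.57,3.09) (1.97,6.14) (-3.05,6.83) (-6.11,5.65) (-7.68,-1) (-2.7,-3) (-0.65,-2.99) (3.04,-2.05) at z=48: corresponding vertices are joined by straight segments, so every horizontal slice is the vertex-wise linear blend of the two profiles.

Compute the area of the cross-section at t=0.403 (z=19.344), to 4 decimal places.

Cross-section at t=0.403: each vertex is (1-t)·p0[i] + t·p1[i].
  v1: (1-0.403)·(3.89,1.12) + 0.403·(2.57,3.09) = (3.3580,1.9139)
  v2: (1-0.403)·(2.94,3.71) + 0.403·(1.97,6.14) = (2.5491,4.6893)
  v3: (1-0.403)·(-1.36,3.87) + 0.403·(-3.05,6.83) = (-2.0411,5.0629)
  v4: (1-0.403)·(-3.12,2.41) + 0.403·(-6.11,5.65) = (-4.3250,3.7157)
  v5: (1-0.403)·(-4.15,-1.95) + 0.403·(-7.68,-1) = (-5.5726,-1.5672)
  v6: (1-0.403)·(-1.24,-4.53) + 0.403·(-2.7,-3) = (-1.8284,-3.9134)
  v7: (1-0.403)·(0.59,-4.22) + 0.403·(-0.65,-2.99) = (0.0903,-3.7243)
  v8: (1-0.403)·(3.34,-3.07) + 0.403·(3.04,-2.05) = (3.2191,-2.6589)
Shoelace sum Σ(x_i·y_{i+1} − x_{i+1}·y_i):
  i=1: 3.3580·4.6893 − 2.5491·1.9139 = +10.8681 (running +10.8681)
  i=2: 2.5491·5.0629 − -2.0411·4.6893 = +22.4769 (running +33.3450)
  i=3: -2.0411·3.7157 − -4.3250·5.0629 = +14.3128 (running +47.6578)
  i=4: -4.3250·-1.5672 − -5.5726·3.7157 = +27.4841 (running +75.1418)
  i=5: -5.5726·-3.9134 − -1.8284·-1.5672 = +18.9425 (running +94.0843)
  i=6: -1.8284·-3.7243 − 0.0903·-3.9134 = +7.1628 (running +101.2471)
  i=7: 0.0903·-2.6589 − 3.2191·-3.7243 = +11.7489 (running +112.9959)
  i=8: 3.2191·1.9139 − 3.3580·-2.6589 = +15.0899 (running +128.0858)
Area = |Σ|/2 = |128.0858|/2 = 64.0429

Area at t=0.403: 64.0429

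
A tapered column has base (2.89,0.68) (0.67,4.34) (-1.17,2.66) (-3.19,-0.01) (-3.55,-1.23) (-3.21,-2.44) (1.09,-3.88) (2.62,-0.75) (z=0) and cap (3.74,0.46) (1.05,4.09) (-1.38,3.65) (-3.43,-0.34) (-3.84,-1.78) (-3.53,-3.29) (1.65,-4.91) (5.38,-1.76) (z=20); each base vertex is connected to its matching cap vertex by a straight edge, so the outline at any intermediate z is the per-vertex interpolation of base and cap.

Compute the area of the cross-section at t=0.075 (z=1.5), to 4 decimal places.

Cross-section at t=0.075: each vertex is (1-t)·p0[i] + t·p1[i].
  v1: (1-0.075)·(2.89,0.68) + 0.075·(3.74,0.46) = (2.9538,0.6635)
  v2: (1-0.075)·(0.67,4.34) + 0.075·(1.05,4.09) = (0.6985,4.3213)
  v3: (1-0.075)·(-1.17,2.66) + 0.075·(-1.38,3.65) = (-1.1857,2.7343)
  v4: (1-0.075)·(-3.19,-0.01) + 0.075·(-3.43,-0.34) = (-3.2080,-0.0348)
  v5: (1-0.075)·(-3.55,-1.23) + 0.075·(-3.84,-1.78) = (-3.5717,-1.2712)
  v6: (1-0.075)·(-3.21,-2.44) + 0.075·(-3.53,-3.29) = (-3.2340,-2.5038)
  v7: (1-0.075)·(1.09,-3.88) + 0.075·(1.65,-4.91) = (1.1320,-3.9573)
  v8: (1-0.075)·(2.62,-0.75) + 0.075·(5.38,-1.76) = (2.8270,-0.8258)
Shoelace sum Σ(x_i·y_{i+1} − x_{i+1}·y_i):
  i=1: 2.9538·4.3213 − 0.6985·0.6635 = +12.3004 (running +12.3004)
  i=2: 0.6985·2.7343 − -1.1857·4.3213 = +7.0338 (running +19.3342)
  i=3: -1.1857·-0.0348 − -3.2080·2.7343 = +8.8127 (running +28.1469)
  i=4: -3.2080·-1.2712 − -3.5717·-0.0348 = +3.9541 (running +32.1010)
  i=5: -3.5717·-2.5038 − -3.2340·-1.2712 = +4.8315 (running +36.9325)
  i=6: -3.2340·-3.9573 − 1.1320·-2.5038 = +15.6320 (running +52.5645)
  i=7: 1.1320·-0.8258 − 2.8270·-3.9573 = +10.2524 (running +62.8169)
  i=8: 2.8270·0.6635 − 2.9538·-0.8258 = +4.3148 (running +67.1317)
Area = |Σ|/2 = |67.1317|/2 = 33.5658

Area at t=0.075: 33.5658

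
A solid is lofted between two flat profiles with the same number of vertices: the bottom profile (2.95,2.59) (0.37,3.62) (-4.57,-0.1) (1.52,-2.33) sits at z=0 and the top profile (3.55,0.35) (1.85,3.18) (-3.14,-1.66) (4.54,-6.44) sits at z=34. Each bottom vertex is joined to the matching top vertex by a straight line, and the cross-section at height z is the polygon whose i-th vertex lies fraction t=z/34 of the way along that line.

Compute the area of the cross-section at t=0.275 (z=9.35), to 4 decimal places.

Area at t=0.275: 27.3418

Cross-section at t=0.275: each vertex is (1-t)·p0[i] + t·p1[i].
  v1: (1-0.275)·(2.95,2.59) + 0.275·(3.55,0.35) = (3.1150,1.9740)
  v2: (1-0.275)·(0.37,3.62) + 0.275·(1.85,3.18) = (0.7770,3.4990)
  v3: (1-0.275)·(-4.57,-0.1) + 0.275·(-3.14,-1.66) = (-4.1768,-0.5290)
  v4: (1-0.275)·(1.52,-2.33) + 0.275·(4.54,-6.44) = (2.3505,-3.4603)
Shoelace sum Σ(x_i·y_{i+1} − x_{i+1}·y_i):
  i=1: 3.1150·3.4990 − 0.7770·1.9740 = +9.3656 (running +9.3656)
  i=2: 0.7770·-0.5290 − -4.1768·3.4990 = +14.2034 (running +23.5690)
  i=3: -4.1768·-3.4603 − 2.3505·-0.5290 = +15.6960 (running +39.2650)
  i=4: 2.3505·1.9740 − 3.1150·-3.4603 = +15.4186 (running +54.6836)
Area = |Σ|/2 = |54.6836|/2 = 27.3418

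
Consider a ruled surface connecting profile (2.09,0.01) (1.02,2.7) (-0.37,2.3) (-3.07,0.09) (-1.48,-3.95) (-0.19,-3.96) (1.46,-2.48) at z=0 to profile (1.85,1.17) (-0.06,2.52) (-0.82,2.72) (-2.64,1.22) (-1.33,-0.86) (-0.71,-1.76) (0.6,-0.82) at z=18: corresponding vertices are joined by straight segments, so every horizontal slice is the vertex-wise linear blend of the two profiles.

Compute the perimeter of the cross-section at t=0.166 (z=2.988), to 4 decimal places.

Perimeter at t=0.166: 17.2123

Cross-section at t=0.166: each vertex is (1-t)·p0[i] + t·p1[i].
  v1: (1-0.166)·(2.09,0.01) + 0.166·(1.85,1.17) = (2.0502,0.2026)
  v2: (1-0.166)·(1.02,2.7) + 0.166·(-0.06,2.52) = (0.8407,2.6701)
  v3: (1-0.166)·(-0.37,2.3) + 0.166·(-0.82,2.72) = (-0.4447,2.3697)
  v4: (1-0.166)·(-3.07,0.09) + 0.166·(-2.64,1.22) = (-2.9986,0.2776)
  v5: (1-0.166)·(-1.48,-3.95) + 0.166·(-1.33,-0.86) = (-1.4551,-3.4371)
  v6: (1-0.166)·(-0.19,-3.96) + 0.166·(-0.71,-1.76) = (-0.2763,-3.5948)
  v7: (1-0.166)·(1.46,-2.48) + 0.166·(0.6,-0.82) = (1.3172,-2.2044)
Perimeter = Σ |v_{i+1} − v_i|:
  edge 1→2: √(-1.2094² + 2.4676²) = 2.7480 (running 2.7480)
  edge 2→3: √(-1.2854² + -0.3004²) = 1.3201 (running 4.0681)
  edge 3→4: √(-2.5539² + -2.0921²) = 3.3014 (running 7.3695)
  edge 4→5: √(1.5435² + -3.7146²) = 4.0226 (running 11.3921)
  edge 5→6: √(1.1788² + -0.1577²) = 1.1893 (running 12.5814)
  edge 6→7: √(1.5936² + 1.3904²) = 2.1148 (running 14.6962)
  edge 7→1: √(0.7329² + 2.4070²) = 2.5161 (running 17.2123)
Perimeter = 17.2123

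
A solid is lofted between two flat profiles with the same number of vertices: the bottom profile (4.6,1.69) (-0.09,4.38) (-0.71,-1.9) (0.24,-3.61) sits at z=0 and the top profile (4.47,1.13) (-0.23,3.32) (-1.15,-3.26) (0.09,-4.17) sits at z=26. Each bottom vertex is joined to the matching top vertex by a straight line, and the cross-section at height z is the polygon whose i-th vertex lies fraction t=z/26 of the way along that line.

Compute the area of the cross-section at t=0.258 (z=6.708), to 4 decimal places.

Area at t=0.258: 21.8068

Cross-section at t=0.258: each vertex is (1-t)·p0[i] + t·p1[i].
  v1: (1-0.258)·(4.6,1.69) + 0.258·(4.47,1.13) = (4.5665,1.5455)
  v2: (1-0.258)·(-0.09,4.38) + 0.258·(-0.23,3.32) = (-0.1261,4.1065)
  v3: (1-0.258)·(-0.71,-1.9) + 0.258·(-1.15,-3.26) = (-0.8235,-2.2509)
  v4: (1-0.258)·(0.24,-3.61) + 0.258·(0.09,-4.17) = (0.2013,-3.7545)
Shoelace sum Σ(x_i·y_{i+1} − x_{i+1}·y_i):
  i=1: 4.5665·4.1065 − -0.1261·1.5455 = +18.9472 (running +18.9472)
  i=2: -0.1261·-2.2509 − -0.8235·4.1065 = +3.6657 (running +22.6129)
  i=3: -0.8235·-3.7545 − 0.2013·-2.2509 = +3.5450 (running +26.1579)
  i=4: 0.2013·1.5455 − 4.5665·-3.7545 = +17.4558 (running +43.6137)
Area = |Σ|/2 = |43.6137|/2 = 21.8068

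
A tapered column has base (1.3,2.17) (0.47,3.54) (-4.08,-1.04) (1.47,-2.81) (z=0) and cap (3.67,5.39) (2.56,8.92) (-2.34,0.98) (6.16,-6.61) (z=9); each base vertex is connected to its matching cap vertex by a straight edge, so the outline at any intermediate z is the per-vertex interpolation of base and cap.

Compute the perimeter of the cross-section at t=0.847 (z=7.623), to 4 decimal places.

Cross-section at t=0.847: each vertex is (1-t)·p0[i] + t·p1[i].
  v1: (1-0.847)·(1.3,2.17) + 0.847·(3.67,5.39) = (3.3074,4.8973)
  v2: (1-0.847)·(0.47,3.54) + 0.847·(2.56,8.92) = (2.2402,8.0969)
  v3: (1-0.847)·(-4.08,-1.04) + 0.847·(-2.34,0.98) = (-2.6062,0.6709)
  v4: (1-0.847)·(1.47,-2.81) + 0.847·(6.16,-6.61) = (5.4424,-6.0286)
Perimeter = Σ |v_{i+1} − v_i|:
  edge 1→2: √(-1.0672² + 3.1995²) = 3.3728 (running 3.3728)
  edge 2→3: √(-4.8464² + -7.4259²) = 8.8675 (running 12.2403)
  edge 3→4: √(8.0487² + -6.6995²) = 10.4721 (running 22.7124)
  edge 4→1: √(-2.1350² + 10.9259²) = 11.1326 (running 33.8450)
Perimeter = 33.8450

Perimeter at t=0.847: 33.8450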